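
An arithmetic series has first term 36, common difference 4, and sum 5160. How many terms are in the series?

Using S = n/2 × [2a + (n-1)d]
5160 = n/2 × [2(36) + (n-1)(4)]
5160 = n/2 × [72 + 4n - 4]
10320 = n × [68 + 4n]
4n² + (68)n - 10320 = 0
Discriminant: Δ = (68)² - 4(4)(-10320) = 4624 + 165120 = 169744
√Δ = 412
n = [-(68) + √Δ] / (2·4) = (-68 + 412) / 8 = 344 / 8 = 43
(The negative root is discarded since n must be a positive integer.)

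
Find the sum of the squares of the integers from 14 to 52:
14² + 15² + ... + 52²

Use ∑_{k=1}^{n} k² = n(n+1)(2n+1)/6, then subtract the first 13 terms.
∑_{k=1}^{52} k² = 52×53×105/6 = 48230
∑_{k=1}^{13} k² = 13×14×27/6 = 819
∑_{k=14}^{52} k² = 48230 - 819 = 47411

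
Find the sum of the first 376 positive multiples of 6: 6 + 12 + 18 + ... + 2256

Factor out 6: = 6(1 + 2 + ... + 376) = 6 × n(n+1)/2
= 6 × 376×377/2
= 6 × 70876
= 425256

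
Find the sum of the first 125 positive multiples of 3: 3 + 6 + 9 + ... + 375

Factor out 3: = 3(1 + 2 + ... + 125) = 3 × n(n+1)/2
= 3 × 125×126/2
= 3 × 7875
= 23625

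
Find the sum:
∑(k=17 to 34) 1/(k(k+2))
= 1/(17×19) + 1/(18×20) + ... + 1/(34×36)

Partial fractions: 1/(k(k+2)) = (1/2)[1/k - 1/(k+2)]
Telescoping leaves the first two and last two terms:
= (1/2)[1/17 + 1/18 - 1/35 - 1/36]
= 1243/42840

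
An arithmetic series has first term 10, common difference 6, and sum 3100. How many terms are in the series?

Using S = n/2 × [2a + (n-1)d]
3100 = n/2 × [2(10) + (n-1)(6)]
3100 = n/2 × [20 + 6n - 6]
6200 = n × [14 + 6n]
6n² + (14)n - 6200 = 0
Discriminant: Δ = (14)² - 4(6)(-6200) = 196 + 148800 = 148996
√Δ = 386
n = [-(14) + √Δ] / (2·6) = (-14 + 386) / 12 = 372 / 12 = 31
(The negative root is discarded since n must be a positive integer.)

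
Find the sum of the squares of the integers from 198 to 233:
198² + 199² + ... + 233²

Use ∑_{k=1}^{n} k² = n(n+1)(2n+1)/6, then subtract the first 197 terms.
∑_{k=1}^{233} k² = 233×234×467/6 = 4243629
∑_{k=1}^{197} k² = 197×198×395/6 = 2567895
∑_{k=198}^{233} k² = 4243629 - 2567895 = 1675734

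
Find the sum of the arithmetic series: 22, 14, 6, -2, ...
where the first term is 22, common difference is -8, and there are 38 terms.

Sₙ = n/2 × (first + last)
Last term = a + (n-1)d = 22 + (38-1)×(-8) = -274
S_38 = 38/2 × (22 + (-274))
S_38 = 38/2 × (-252) = -4788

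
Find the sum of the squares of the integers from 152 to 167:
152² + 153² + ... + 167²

Use ∑_{k=1}^{n} k² = n(n+1)(2n+1)/6, then subtract the first 151 terms.
∑_{k=1}^{167} k² = 167×168×335/6 = 1566460
∑_{k=1}^{151} k² = 151×152×303/6 = 1159076
∑_{k=152}^{167} k² = 1566460 - 1159076 = 407384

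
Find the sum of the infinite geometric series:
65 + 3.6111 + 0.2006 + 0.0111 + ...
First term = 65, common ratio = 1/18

For |r| < 1, S = a / (1 - r)
S = 65 / (1 - (1/18))
S = 65 / (17/18)
S = 1170/17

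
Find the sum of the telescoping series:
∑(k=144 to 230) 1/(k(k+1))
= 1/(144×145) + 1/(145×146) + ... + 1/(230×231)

Partial fractions: 1/(k(k+1)) = 1/k - 1/(k+1)
The series telescopes:
= (1/144 - 1/145) + (1/145 - 1/146) + ... + (1/230 - 1/231)
= 1/144 - 1/231
= 29/11088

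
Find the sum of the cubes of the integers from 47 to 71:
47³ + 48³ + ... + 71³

Use ∑_{k=1}^{n} k³ = [n(n+1)/2]², then subtract the first 46 terms.
∑_{k=1}^{71} k³ = [71×72/2]² = 2556² = 6533136
∑_{k=1}^{46} k³ = [46×47/2]² = 1081² = 1168561
∑_{k=47}^{71} k³ = 6533136 - 1168561 = 5364575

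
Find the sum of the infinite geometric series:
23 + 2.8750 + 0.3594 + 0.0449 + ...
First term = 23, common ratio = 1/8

For |r| < 1, S = a / (1 - r)
S = 23 / (1 - (1/8))
S = 23 / (7/8)
S = 184/7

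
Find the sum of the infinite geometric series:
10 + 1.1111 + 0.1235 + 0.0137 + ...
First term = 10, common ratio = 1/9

For |r| < 1, S = a / (1 - r)
S = 10 / (1 - (1/9))
S = 10 / (8/9)
S = 45/4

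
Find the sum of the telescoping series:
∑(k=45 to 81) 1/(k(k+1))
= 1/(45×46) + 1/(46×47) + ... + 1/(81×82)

Partial fractions: 1/(k(k+1)) = 1/k - 1/(k+1)
The series telescopes:
= (1/45 - 1/46) + (1/46 - 1/47) + ... + (1/81 - 1/82)
= 1/45 - 1/82
= 37/3690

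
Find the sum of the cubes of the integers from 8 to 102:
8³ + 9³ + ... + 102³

Use ∑_{k=1}^{n} k³ = [n(n+1)/2]², then subtract the first 7 terms.
∑_{k=1}^{102} k³ = [102×103/2]² = 5253² = 27594009
∑_{k=1}^{7} k³ = [7×8/2]² = 28² = 784
∑_{k=8}^{102} k³ = 27594009 - 784 = 27593225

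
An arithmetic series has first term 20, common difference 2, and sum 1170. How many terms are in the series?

Using S = n/2 × [2a + (n-1)d]
1170 = n/2 × [2(20) + (n-1)(2)]
1170 = n/2 × [40 + 2n - 2]
2340 = n × [38 + 2n]
2n² + (38)n - 2340 = 0
Discriminant: Δ = (38)² - 4(2)(-2340) = 1444 + 18720 = 20164
√Δ = 142
n = [-(38) + √Δ] / (2·2) = (-38 + 142) / 4 = 104 / 4 = 26
(The negative root is discarded since n must be a positive integer.)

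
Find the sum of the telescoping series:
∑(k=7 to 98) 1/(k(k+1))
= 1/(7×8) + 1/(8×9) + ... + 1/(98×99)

Partial fractions: 1/(k(k+1)) = 1/k - 1/(k+1)
The series telescopes:
= (1/7 - 1/8) + (1/8 - 1/9) + ... + (1/98 - 1/99)
= 1/7 - 1/99
= 92/693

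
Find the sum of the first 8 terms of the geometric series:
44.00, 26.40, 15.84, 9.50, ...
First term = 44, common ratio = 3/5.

Sₙ = a(1 - rⁿ) / (1 - r)
S_8 = 44(1 - (3/5)^8) / (1 - (3/5))
S_8 = 44(1 - (6561/390625)) / (2/5)
S_8 = 8449408/78125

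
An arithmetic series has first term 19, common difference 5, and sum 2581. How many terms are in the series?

Using S = n/2 × [2a + (n-1)d]
2581 = n/2 × [2(19) + (n-1)(5)]
2581 = n/2 × [38 + 5n - 5]
5162 = n × [33 + 5n]
5n² + (33)n - 5162 = 0
Discriminant: Δ = (33)² - 4(5)(-5162) = 1089 + 103240 = 104329
√Δ = 323
n = [-(33) + √Δ] / (2·5) = (-33 + 323) / 10 = 290 / 10 = 29
(The negative root is discarded since n must be a positive integer.)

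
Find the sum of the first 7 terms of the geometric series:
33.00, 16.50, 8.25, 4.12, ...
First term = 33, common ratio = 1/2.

Sₙ = a(1 - rⁿ) / (1 - r)
S_7 = 33(1 - (1/2)^7) / (1 - (1/2))
S_7 = 33(1 - (1/128)) / (1/2)
S_7 = 4191/64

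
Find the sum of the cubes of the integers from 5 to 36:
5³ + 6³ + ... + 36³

Use ∑_{k=1}^{n} k³ = [n(n+1)/2]², then subtract the first 4 terms.
∑_{k=1}^{36} k³ = [36×37/2]² = 666² = 443556
∑_{k=1}^{4} k³ = [4×5/2]² = 10² = 100
∑_{k=5}^{36} k³ = 443556 - 100 = 443456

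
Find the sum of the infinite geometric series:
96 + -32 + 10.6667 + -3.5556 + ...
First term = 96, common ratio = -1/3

For |r| < 1, S = a / (1 - r)
S = 96 / (1 - (-1/3))
S = 96 / (4/3)
S = 72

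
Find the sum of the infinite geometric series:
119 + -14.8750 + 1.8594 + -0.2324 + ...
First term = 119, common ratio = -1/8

For |r| < 1, S = a / (1 - r)
S = 119 / (1 - (-1/8))
S = 119 / (9/8)
S = 952/9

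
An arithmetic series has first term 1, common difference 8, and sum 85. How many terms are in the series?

Using S = n/2 × [2a + (n-1)d]
85 = n/2 × [2(1) + (n-1)(8)]
85 = n/2 × [2 + 8n - 8]
170 = n × [-6 + 8n]
8n² + (-6)n - 170 = 0
Discriminant: Δ = (-6)² - 4(8)(-170) = 36 + 5440 = 5476
√Δ = 74
n = [-(-6) + √Δ] / (2·8) = (6 + 74) / 16 = 80 / 16 = 5
(The negative root is discarded since n must be a positive integer.)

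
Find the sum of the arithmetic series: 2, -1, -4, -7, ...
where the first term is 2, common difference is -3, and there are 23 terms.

Sₙ = n/2 × (first + last)
Last term = a + (n-1)d = 2 + (23-1)×(-3) = -64
S_23 = 23/2 × (2 + (-64))
S_23 = 23/2 × (-62) = -713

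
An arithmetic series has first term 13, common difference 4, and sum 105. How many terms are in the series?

Using S = n/2 × [2a + (n-1)d]
105 = n/2 × [2(13) + (n-1)(4)]
105 = n/2 × [26 + 4n - 4]
210 = n × [22 + 4n]
4n² + (22)n - 210 = 0
Discriminant: Δ = (22)² - 4(4)(-210) = 484 + 3360 = 3844
√Δ = 62
n = [-(22) + √Δ] / (2·4) = (-22 + 62) / 8 = 40 / 8 = 5
(The negative root is discarded since n must be a positive integer.)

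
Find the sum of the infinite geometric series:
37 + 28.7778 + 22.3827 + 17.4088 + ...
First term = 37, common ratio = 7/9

For |r| < 1, S = a / (1 - r)
S = 37 / (1 - (7/9))
S = 37 / (2/9)
S = 333/2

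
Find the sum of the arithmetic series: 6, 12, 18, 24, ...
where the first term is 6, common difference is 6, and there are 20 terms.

Sₙ = n/2 × (first + last)
Last term = a + (n-1)d = 6 + (20-1)×6 = 120
S_20 = 20/2 × (6 + 120)
S_20 = 20/2 × 126 = 1260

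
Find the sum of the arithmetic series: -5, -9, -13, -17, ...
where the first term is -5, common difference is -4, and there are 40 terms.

Sₙ = n/2 × (first + last)
Last term = a + (n-1)d = -5 + (40-1)×(-4) = -161
S_40 = 40/2 × (-5 + (-161))
S_40 = 40/2 × (-166) = -3320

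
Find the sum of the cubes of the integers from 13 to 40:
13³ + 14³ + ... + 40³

Use ∑_{k=1}^{n} k³ = [n(n+1)/2]², then subtract the first 12 terms.
∑_{k=1}^{40} k³ = [40×41/2]² = 820² = 672400
∑_{k=1}^{12} k³ = [12×13/2]² = 78² = 6084
∑_{k=13}^{40} k³ = 672400 - 6084 = 666316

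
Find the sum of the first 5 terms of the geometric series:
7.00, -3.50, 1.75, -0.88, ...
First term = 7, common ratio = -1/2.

Sₙ = a(1 - rⁿ) / (1 - r)
S_5 = 7(1 - (-1/2)^5) / (1 - (-1/2))
S_5 = 7(1 - (-1/32)) / (3/2)
S_5 = 77/16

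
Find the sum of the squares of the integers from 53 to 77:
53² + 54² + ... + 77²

Use ∑_{k=1}^{n} k² = n(n+1)(2n+1)/6, then subtract the first 52 terms.
∑_{k=1}^{77} k² = 77×78×155/6 = 155155
∑_{k=1}^{52} k² = 52×53×105/6 = 48230
∑_{k=53}^{77} k² = 155155 - 48230 = 106925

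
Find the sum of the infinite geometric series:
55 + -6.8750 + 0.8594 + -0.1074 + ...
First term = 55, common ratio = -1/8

For |r| < 1, S = a / (1 - r)
S = 55 / (1 - (-1/8))
S = 55 / (9/8)
S = 440/9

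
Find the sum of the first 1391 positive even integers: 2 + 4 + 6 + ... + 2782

Sum of first n even numbers = n(n+1)
= 1391×1392
= 1936272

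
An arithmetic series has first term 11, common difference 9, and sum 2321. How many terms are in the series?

Using S = n/2 × [2a + (n-1)d]
2321 = n/2 × [2(11) + (n-1)(9)]
2321 = n/2 × [22 + 9n - 9]
4642 = n × [13 + 9n]
9n² + (13)n - 4642 = 0
Discriminant: Δ = (13)² - 4(9)(-4642) = 169 + 167112 = 167281
√Δ = 409
n = [-(13) + √Δ] / (2·9) = (-13 + 409) / 18 = 396 / 18 = 22
(The negative root is discarded since n must be a positive integer.)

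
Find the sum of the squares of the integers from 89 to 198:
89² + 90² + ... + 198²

Use ∑_{k=1}^{n} k² = n(n+1)(2n+1)/6, then subtract the first 88 terms.
∑_{k=1}^{198} k² = 198×199×397/6 = 2607099
∑_{k=1}^{88} k² = 88×89×177/6 = 231044
∑_{k=89}^{198} k² = 2607099 - 231044 = 2376055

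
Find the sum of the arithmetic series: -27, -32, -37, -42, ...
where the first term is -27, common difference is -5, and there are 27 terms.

Sₙ = n/2 × (first + last)
Last term = a + (n-1)d = -27 + (27-1)×(-5) = -157
S_27 = 27/2 × (-27 + (-157))
S_27 = 27/2 × (-184) = -2484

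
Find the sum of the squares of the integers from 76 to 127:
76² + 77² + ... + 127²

Use ∑_{k=1}^{n} k² = n(n+1)(2n+1)/6, then subtract the first 75 terms.
∑_{k=1}^{127} k² = 127×128×255/6 = 690880
∑_{k=1}^{75} k² = 75×76×151/6 = 143450
∑_{k=76}^{127} k² = 690880 - 143450 = 547430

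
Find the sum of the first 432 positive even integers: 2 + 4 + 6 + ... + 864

Sum of first n even numbers = n(n+1)
= 432×433
= 187056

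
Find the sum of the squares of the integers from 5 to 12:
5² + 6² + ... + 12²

Use ∑_{k=1}^{n} k² = n(n+1)(2n+1)/6, then subtract the first 4 terms.
∑_{k=1}^{12} k² = 12×13×25/6 = 650
∑_{k=1}^{4} k² = 4×5×9/6 = 30
∑_{k=5}^{12} k² = 650 - 30 = 620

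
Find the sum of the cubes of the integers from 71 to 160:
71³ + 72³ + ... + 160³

Use ∑_{k=1}^{n} k³ = [n(n+1)/2]², then subtract the first 70 terms.
∑_{k=1}^{160} k³ = [160×161/2]² = 12880² = 165894400
∑_{k=1}^{70} k³ = [70×71/2]² = 2485² = 6175225
∑_{k=71}^{160} k³ = 165894400 - 6175225 = 159719175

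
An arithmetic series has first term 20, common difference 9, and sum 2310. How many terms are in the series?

Using S = n/2 × [2a + (n-1)d]
2310 = n/2 × [2(20) + (n-1)(9)]
2310 = n/2 × [40 + 9n - 9]
4620 = n × [31 + 9n]
9n² + (31)n - 4620 = 0
Discriminant: Δ = (31)² - 4(9)(-4620) = 961 + 166320 = 167281
√Δ = 409
n = [-(31) + √Δ] / (2·9) = (-31 + 409) / 18 = 378 / 18 = 21
(The negative root is discarded since n must be a positive integer.)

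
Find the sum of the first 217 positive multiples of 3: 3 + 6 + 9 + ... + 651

Factor out 3: = 3(1 + 2 + ... + 217) = 3 × n(n+1)/2
= 3 × 217×218/2
= 3 × 23653
= 70959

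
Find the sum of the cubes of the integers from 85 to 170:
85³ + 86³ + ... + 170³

Use ∑_{k=1}^{n} k³ = [n(n+1)/2]², then subtract the first 84 terms.
∑_{k=1}^{170} k³ = [170×171/2]² = 14535² = 211266225
∑_{k=1}^{84} k³ = [84×85/2]² = 3570² = 12744900
∑_{k=85}^{170} k³ = 211266225 - 12744900 = 198521325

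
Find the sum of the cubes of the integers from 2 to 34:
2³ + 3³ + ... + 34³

Use ∑_{k=1}^{n} k³ = [n(n+1)/2]², then subtract the first 1 terms.
∑_{k=1}^{34} k³ = [34×35/2]² = 595² = 354025
∑_{k=1}^{1} k³ = [1×2/2]² = 1² = 1
∑_{k=2}^{34} k³ = 354025 - 1 = 354024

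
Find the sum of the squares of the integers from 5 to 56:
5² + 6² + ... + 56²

Use ∑_{k=1}^{n} k² = n(n+1)(2n+1)/6, then subtract the first 4 terms.
∑_{k=1}^{56} k² = 56×57×113/6 = 60116
∑_{k=1}^{4} k² = 4×5×9/6 = 30
∑_{k=5}^{56} k² = 60116 - 30 = 60086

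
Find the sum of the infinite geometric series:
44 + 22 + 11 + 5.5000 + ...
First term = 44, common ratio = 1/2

For |r| < 1, S = a / (1 - r)
S = 44 / (1 - (1/2))
S = 44 / (1/2)
S = 88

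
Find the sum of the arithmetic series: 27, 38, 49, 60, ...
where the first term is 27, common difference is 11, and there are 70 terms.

Sₙ = n/2 × (first + last)
Last term = a + (n-1)d = 27 + (70-1)×11 = 786
S_70 = 70/2 × (27 + 786)
S_70 = 70/2 × 813 = 28455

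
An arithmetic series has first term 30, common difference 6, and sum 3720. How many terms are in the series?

Using S = n/2 × [2a + (n-1)d]
3720 = n/2 × [2(30) + (n-1)(6)]
3720 = n/2 × [60 + 6n - 6]
7440 = n × [54 + 6n]
6n² + (54)n - 7440 = 0
Discriminant: Δ = (54)² - 4(6)(-7440) = 2916 + 178560 = 181476
√Δ = 426
n = [-(54) + √Δ] / (2·6) = (-54 + 426) / 12 = 372 / 12 = 31
(The negative root is discarded since n must be a positive integer.)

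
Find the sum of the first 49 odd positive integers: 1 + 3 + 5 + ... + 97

Sum of first n odd numbers = n²
= 49²
= 2401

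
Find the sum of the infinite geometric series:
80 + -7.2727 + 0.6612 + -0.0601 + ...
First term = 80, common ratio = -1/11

For |r| < 1, S = a / (1 - r)
S = 80 / (1 - (-1/11))
S = 80 / (12/11)
S = 220/3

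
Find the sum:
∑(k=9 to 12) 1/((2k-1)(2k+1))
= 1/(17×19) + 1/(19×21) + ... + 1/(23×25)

Partial fractions: 1/((2k-1)(2k+1)) = (1/2)[1/(2k-1) - 1/(2k+1)]
The series telescopes:
= (1/2)[1/17 - 1/25]
= 4/425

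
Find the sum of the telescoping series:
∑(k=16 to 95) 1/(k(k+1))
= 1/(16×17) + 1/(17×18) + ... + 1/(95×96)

Partial fractions: 1/(k(k+1)) = 1/k - 1/(k+1)
The series telescopes:
= (1/16 - 1/17) + (1/17 - 1/18) + ... + (1/95 - 1/96)
= 1/16 - 1/96
= 5/96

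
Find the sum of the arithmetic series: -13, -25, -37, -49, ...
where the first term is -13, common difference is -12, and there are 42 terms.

Sₙ = n/2 × (first + last)
Last term = a + (n-1)d = -13 + (42-1)×(-12) = -505
S_42 = 42/2 × (-13 + (-505))
S_42 = 42/2 × (-518) = -10878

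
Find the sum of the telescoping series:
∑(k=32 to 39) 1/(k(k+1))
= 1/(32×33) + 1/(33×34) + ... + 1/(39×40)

Partial fractions: 1/(k(k+1)) = 1/k - 1/(k+1)
The series telescopes:
= (1/32 - 1/33) + (1/33 - 1/34) + ... + (1/39 - 1/40)
= 1/32 - 1/40
= 1/160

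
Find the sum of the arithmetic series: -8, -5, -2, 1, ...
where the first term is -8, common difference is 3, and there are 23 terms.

Sₙ = n/2 × (first + last)
Last term = a + (n-1)d = -8 + (23-1)×3 = 58
S_23 = 23/2 × (-8 + 58)
S_23 = 23/2 × 50 = 575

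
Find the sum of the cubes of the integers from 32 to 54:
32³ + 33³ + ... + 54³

Use ∑_{k=1}^{n} k³ = [n(n+1)/2]², then subtract the first 31 terms.
∑_{k=1}^{54} k³ = [54×55/2]² = 1485² = 2205225
∑_{k=1}^{31} k³ = [31×32/2]² = 496² = 246016
∑_{k=32}^{54} k³ = 2205225 - 246016 = 1959209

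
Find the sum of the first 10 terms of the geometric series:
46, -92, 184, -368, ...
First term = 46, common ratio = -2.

Sₙ = a(1 - rⁿ) / (1 - r)
S_10 = 46(1 - (-2)^10) / (1 - (-2))
S_10 = 46(1 - 1024) / (3)
S_10 = -15686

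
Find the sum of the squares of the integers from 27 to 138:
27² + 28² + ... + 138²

Use ∑_{k=1}^{n} k² = n(n+1)(2n+1)/6, then subtract the first 26 terms.
∑_{k=1}^{138} k² = 138×139×277/6 = 885569
∑_{k=1}^{26} k² = 26×27×53/6 = 6201
∑_{k=27}^{138} k² = 885569 - 6201 = 879368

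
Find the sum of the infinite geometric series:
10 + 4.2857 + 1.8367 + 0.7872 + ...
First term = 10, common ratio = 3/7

For |r| < 1, S = a / (1 - r)
S = 10 / (1 - (3/7))
S = 10 / (4/7)
S = 35/2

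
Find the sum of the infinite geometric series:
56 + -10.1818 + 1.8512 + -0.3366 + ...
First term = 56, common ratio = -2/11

For |r| < 1, S = a / (1 - r)
S = 56 / (1 - (-2/11))
S = 56 / (13/11)
S = 616/13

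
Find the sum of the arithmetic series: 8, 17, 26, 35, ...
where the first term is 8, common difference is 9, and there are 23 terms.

Sₙ = n/2 × (first + last)
Last term = a + (n-1)d = 8 + (23-1)×9 = 206
S_23 = 23/2 × (8 + 206)
S_23 = 23/2 × 214 = 2461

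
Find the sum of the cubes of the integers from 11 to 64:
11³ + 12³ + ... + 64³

Use ∑_{k=1}^{n} k³ = [n(n+1)/2]², then subtract the first 10 terms.
∑_{k=1}^{64} k³ = [64×65/2]² = 2080² = 4326400
∑_{k=1}^{10} k³ = [10×11/2]² = 55² = 3025
∑_{k=11}^{64} k³ = 4326400 - 3025 = 4323375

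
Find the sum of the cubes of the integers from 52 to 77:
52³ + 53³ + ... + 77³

Use ∑_{k=1}^{n} k³ = [n(n+1)/2]², then subtract the first 51 terms.
∑_{k=1}^{77} k³ = [77×78/2]² = 3003² = 9018009
∑_{k=1}^{51} k³ = [51×52/2]² = 1326² = 1758276
∑_{k=52}^{77} k³ = 9018009 - 1758276 = 7259733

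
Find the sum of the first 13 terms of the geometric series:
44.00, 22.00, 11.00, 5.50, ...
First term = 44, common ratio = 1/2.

Sₙ = a(1 - rⁿ) / (1 - r)
S_13 = 44(1 - (1/2)^13) / (1 - (1/2))
S_13 = 44(1 - (1/8192)) / (1/2)
S_13 = 90101/1024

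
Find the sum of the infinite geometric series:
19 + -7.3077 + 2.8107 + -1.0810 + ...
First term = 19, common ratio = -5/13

For |r| < 1, S = a / (1 - r)
S = 19 / (1 - (-5/13))
S = 19 / (18/13)
S = 247/18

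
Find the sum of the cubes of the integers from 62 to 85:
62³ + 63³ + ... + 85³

Use ∑_{k=1}^{n} k³ = [n(n+1)/2]², then subtract the first 61 terms.
∑_{k=1}^{85} k³ = [85×86/2]² = 3655² = 13359025
∑_{k=1}^{61} k³ = [61×62/2]² = 1891² = 3575881
∑_{k=62}^{85} k³ = 13359025 - 3575881 = 9783144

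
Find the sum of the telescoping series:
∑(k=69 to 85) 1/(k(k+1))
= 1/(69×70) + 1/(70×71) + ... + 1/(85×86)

Partial fractions: 1/(k(k+1)) = 1/k - 1/(k+1)
The series telescopes:
= (1/69 - 1/70) + (1/70 - 1/71) + ... + (1/85 - 1/86)
= 1/69 - 1/86
= 17/5934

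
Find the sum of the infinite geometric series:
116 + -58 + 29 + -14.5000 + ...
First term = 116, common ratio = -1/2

For |r| < 1, S = a / (1 - r)
S = 116 / (1 - (-1/2))
S = 116 / (3/2)
S = 232/3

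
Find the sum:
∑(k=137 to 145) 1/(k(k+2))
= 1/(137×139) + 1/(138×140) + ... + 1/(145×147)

Partial fractions: 1/(k(k+2)) = (1/2)[1/k - 1/(k+2)]
Telescoping leaves the first two and last two terms:
= (1/2)[1/137 + 1/138 - 1/146 - 1/147]
= 5036/11271127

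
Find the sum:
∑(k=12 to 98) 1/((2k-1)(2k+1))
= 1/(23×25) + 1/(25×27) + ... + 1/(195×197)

Partial fractions: 1/((2k-1)(2k+1)) = (1/2)[1/(2k-1) - 1/(2k+1)]
The series telescopes:
= (1/2)[1/23 - 1/197]
= 87/4531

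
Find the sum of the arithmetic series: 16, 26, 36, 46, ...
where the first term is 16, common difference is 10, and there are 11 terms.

Sₙ = n/2 × (first + last)
Last term = a + (n-1)d = 16 + (11-1)×10 = 116
S_11 = 11/2 × (16 + 116)
S_11 = 11/2 × 132 = 726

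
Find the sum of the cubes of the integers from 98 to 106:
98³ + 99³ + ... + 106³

Use ∑_{k=1}^{n} k³ = [n(n+1)/2]², then subtract the first 97 terms.
∑_{k=1}^{106} k³ = [106×107/2]² = 5671² = 32160241
∑_{k=1}^{97} k³ = [97×98/2]² = 4753² = 22591009
∑_{k=98}^{106} k³ = 32160241 - 22591009 = 9569232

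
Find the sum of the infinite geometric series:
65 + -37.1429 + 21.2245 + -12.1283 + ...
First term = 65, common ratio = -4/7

For |r| < 1, S = a / (1 - r)
S = 65 / (1 - (-4/7))
S = 65 / (11/7)
S = 455/11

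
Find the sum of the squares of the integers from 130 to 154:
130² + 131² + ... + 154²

Use ∑_{k=1}^{n} k² = n(n+1)(2n+1)/6, then subtract the first 129 terms.
∑_{k=1}^{154} k² = 154×155×309/6 = 1229305
∑_{k=1}^{129} k² = 129×130×259/6 = 723905
∑_{k=130}^{154} k² = 1229305 - 723905 = 505400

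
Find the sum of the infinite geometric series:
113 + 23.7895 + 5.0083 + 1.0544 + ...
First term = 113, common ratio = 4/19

For |r| < 1, S = a / (1 - r)
S = 113 / (1 - (4/19))
S = 113 / (15/19)
S = 2147/15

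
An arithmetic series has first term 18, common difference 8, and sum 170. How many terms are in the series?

Using S = n/2 × [2a + (n-1)d]
170 = n/2 × [2(18) + (n-1)(8)]
170 = n/2 × [36 + 8n - 8]
340 = n × [28 + 8n]
8n² + (28)n - 340 = 0
Discriminant: Δ = (28)² - 4(8)(-340) = 784 + 10880 = 11664
√Δ = 108
n = [-(28) + √Δ] / (2·8) = (-28 + 108) / 16 = 80 / 16 = 5
(The negative root is discarded since n must be a positive integer.)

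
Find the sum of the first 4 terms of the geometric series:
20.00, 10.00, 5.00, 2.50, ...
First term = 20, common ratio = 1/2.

Sₙ = a(1 - rⁿ) / (1 - r)
S_4 = 20(1 - (1/2)^4) / (1 - (1/2))
S_4 = 20(1 - (1/16)) / (1/2)
S_4 = 75/2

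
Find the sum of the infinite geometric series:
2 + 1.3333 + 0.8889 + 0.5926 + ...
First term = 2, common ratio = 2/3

For |r| < 1, S = a / (1 - r)
S = 2 / (1 - (2/3))
S = 2 / (1/3)
S = 6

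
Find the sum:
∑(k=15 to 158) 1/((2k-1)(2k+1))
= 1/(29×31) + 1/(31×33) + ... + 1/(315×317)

Partial fractions: 1/((2k-1)(2k+1)) = (1/2)[1/(2k-1) - 1/(2k+1)]
The series telescopes:
= (1/2)[1/29 - 1/317]
= 144/9193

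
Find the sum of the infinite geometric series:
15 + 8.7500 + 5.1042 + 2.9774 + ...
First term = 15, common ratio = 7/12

For |r| < 1, S = a / (1 - r)
S = 15 / (1 - (7/12))
S = 15 / (5/12)
S = 36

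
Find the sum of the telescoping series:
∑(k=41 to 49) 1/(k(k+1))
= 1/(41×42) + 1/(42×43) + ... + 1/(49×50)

Partial fractions: 1/(k(k+1)) = 1/k - 1/(k+1)
The series telescopes:
= (1/41 - 1/42) + (1/42 - 1/43) + ... + (1/49 - 1/50)
= 1/41 - 1/50
= 9/2050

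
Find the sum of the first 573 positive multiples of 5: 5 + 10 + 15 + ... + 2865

Factor out 5: = 5(1 + 2 + ... + 573) = 5 × n(n+1)/2
= 5 × 573×574/2
= 5 × 164451
= 822255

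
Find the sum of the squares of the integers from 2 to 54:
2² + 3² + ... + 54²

Use ∑_{k=1}^{n} k² = n(n+1)(2n+1)/6, then subtract the first 1 terms.
∑_{k=1}^{54} k² = 54×55×109/6 = 53955
∑_{k=1}^{1} k² = 1×2×3/6 = 1
∑_{k=2}^{54} k² = 53955 - 1 = 53954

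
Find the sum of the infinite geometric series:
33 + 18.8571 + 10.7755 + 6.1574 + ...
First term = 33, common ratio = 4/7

For |r| < 1, S = a / (1 - r)
S = 33 / (1 - (4/7))
S = 33 / (3/7)
S = 77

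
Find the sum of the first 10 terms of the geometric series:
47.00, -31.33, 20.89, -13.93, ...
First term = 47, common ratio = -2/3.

Sₙ = a(1 - rⁿ) / (1 - r)
S_10 = 47(1 - (-2/3)^10) / (1 - (-2/3))
S_10 = 47(1 - (1024/59049)) / (5/3)
S_10 = 545435/19683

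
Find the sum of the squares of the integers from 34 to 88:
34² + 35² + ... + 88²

Use ∑_{k=1}^{n} k² = n(n+1)(2n+1)/6, then subtract the first 33 terms.
∑_{k=1}^{88} k² = 88×89×177/6 = 231044
∑_{k=1}^{33} k² = 33×34×67/6 = 12529
∑_{k=34}^{88} k² = 231044 - 12529 = 218515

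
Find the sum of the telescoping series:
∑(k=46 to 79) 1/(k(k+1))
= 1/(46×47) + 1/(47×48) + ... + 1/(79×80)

Partial fractions: 1/(k(k+1)) = 1/k - 1/(k+1)
The series telescopes:
= (1/46 - 1/47) + (1/47 - 1/48) + ... + (1/79 - 1/80)
= 1/46 - 1/80
= 17/1840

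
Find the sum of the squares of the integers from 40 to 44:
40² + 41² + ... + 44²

Use ∑_{k=1}^{n} k² = n(n+1)(2n+1)/6, then subtract the first 39 terms.
∑_{k=1}^{44} k² = 44×45×89/6 = 29370
∑_{k=1}^{39} k² = 39×40×79/6 = 20540
∑_{k=40}^{44} k² = 29370 - 20540 = 8830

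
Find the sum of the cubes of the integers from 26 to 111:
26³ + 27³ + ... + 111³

Use ∑_{k=1}^{n} k³ = [n(n+1)/2]², then subtract the first 25 terms.
∑_{k=1}^{111} k³ = [111×112/2]² = 6216² = 38638656
∑_{k=1}^{25} k³ = [25×26/2]² = 325² = 105625
∑_{k=26}^{111} k³ = 38638656 - 105625 = 38533031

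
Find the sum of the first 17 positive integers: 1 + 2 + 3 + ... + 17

Formula: ∑k = n(n+1)/2
= 17×18/2
= 306/2
= 153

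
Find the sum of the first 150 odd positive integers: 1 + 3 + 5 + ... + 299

Sum of first n odd numbers = n²
= 150²
= 22500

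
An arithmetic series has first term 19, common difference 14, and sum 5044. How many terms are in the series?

Using S = n/2 × [2a + (n-1)d]
5044 = n/2 × [2(19) + (n-1)(14)]
5044 = n/2 × [38 + 14n - 14]
10088 = n × [24 + 14n]
14n² + (24)n - 10088 = 0
Discriminant: Δ = (24)² - 4(14)(-10088) = 576 + 564928 = 565504
√Δ = 752
n = [-(24) + √Δ] / (2·14) = (-24 + 752) / 28 = 728 / 28 = 26
(The negative root is discarded since n must be a positive integer.)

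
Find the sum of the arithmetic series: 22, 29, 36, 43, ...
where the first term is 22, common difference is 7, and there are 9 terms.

Sₙ = n/2 × (first + last)
Last term = a + (n-1)d = 22 + (9-1)×7 = 78
S_9 = 9/2 × (22 + 78)
S_9 = 9/2 × 100 = 450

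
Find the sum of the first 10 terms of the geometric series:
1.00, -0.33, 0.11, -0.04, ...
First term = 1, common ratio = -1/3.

Sₙ = a(1 - rⁿ) / (1 - r)
S_10 = 1(1 - (-1/3)^10) / (1 - (-1/3))
S_10 = 1(1 - (1/59049)) / (4/3)
S_10 = 14762/19683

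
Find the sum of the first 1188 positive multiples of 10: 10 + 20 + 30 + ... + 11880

Factor out 10: = 10(1 + 2 + ... + 1188) = 10 × n(n+1)/2
= 10 × 1188×1189/2
= 10 × 706266
= 7062660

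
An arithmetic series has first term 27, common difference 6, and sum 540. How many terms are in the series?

Using S = n/2 × [2a + (n-1)d]
540 = n/2 × [2(27) + (n-1)(6)]
540 = n/2 × [54 + 6n - 6]
1080 = n × [48 + 6n]
6n² + (48)n - 1080 = 0
Discriminant: Δ = (48)² - 4(6)(-1080) = 2304 + 25920 = 28224
√Δ = 168
n = [-(48) + √Δ] / (2·6) = (-48 + 168) / 12 = 120 / 12 = 10
(The negative root is discarded since n must be a positive integer.)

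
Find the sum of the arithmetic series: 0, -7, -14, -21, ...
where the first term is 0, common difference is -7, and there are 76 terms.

Sₙ = n/2 × (first + last)
Last term = a + (n-1)d = 0 + (76-1)×(-7) = -525
S_76 = 76/2 × (0 + (-525))
S_76 = 76/2 × (-525) = -19950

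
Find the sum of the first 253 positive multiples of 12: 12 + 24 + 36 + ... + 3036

Factor out 12: = 12(1 + 2 + ... + 253) = 12 × n(n+1)/2
= 12 × 253×254/2
= 12 × 32131
= 385572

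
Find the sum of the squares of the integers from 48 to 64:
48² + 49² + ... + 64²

Use ∑_{k=1}^{n} k² = n(n+1)(2n+1)/6, then subtract the first 47 terms.
∑_{k=1}^{64} k² = 64×65×129/6 = 89440
∑_{k=1}^{47} k² = 47×48×95/6 = 35720
∑_{k=48}^{64} k² = 89440 - 35720 = 53720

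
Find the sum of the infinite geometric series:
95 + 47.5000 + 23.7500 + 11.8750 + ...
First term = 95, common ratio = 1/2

For |r| < 1, S = a / (1 - r)
S = 95 / (1 - (1/2))
S = 95 / (1/2)
S = 190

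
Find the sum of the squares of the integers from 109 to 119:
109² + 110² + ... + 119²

Use ∑_{k=1}^{n} k² = n(n+1)(2n+1)/6, then subtract the first 108 terms.
∑_{k=1}^{119} k² = 119×120×239/6 = 568820
∑_{k=1}^{108} k² = 108×109×217/6 = 425754
∑_{k=109}^{119} k² = 568820 - 425754 = 143066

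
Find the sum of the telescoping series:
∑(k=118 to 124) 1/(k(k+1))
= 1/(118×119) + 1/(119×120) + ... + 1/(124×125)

Partial fractions: 1/(k(k+1)) = 1/k - 1/(k+1)
The series telescopes:
= (1/118 - 1/119) + (1/119 - 1/120) + ... + (1/124 - 1/125)
= 1/118 - 1/125
= 7/14750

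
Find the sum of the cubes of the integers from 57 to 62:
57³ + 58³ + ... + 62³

Use ∑_{k=1}^{n} k³ = [n(n+1)/2]², then subtract the first 56 terms.
∑_{k=1}^{62} k³ = [62×63/2]² = 1953² = 3814209
∑_{k=1}^{56} k³ = [56×57/2]² = 1596² = 2547216
∑_{k=57}^{62} k³ = 3814209 - 2547216 = 1266993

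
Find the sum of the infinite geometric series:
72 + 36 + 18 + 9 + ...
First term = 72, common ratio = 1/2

For |r| < 1, S = a / (1 - r)
S = 72 / (1 - (1/2))
S = 72 / (1/2)
S = 144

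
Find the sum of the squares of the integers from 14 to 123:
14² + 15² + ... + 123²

Use ∑_{k=1}^{n} k² = n(n+1)(2n+1)/6, then subtract the first 13 terms.
∑_{k=1}^{123} k² = 123×124×247/6 = 627874
∑_{k=1}^{13} k² = 13×14×27/6 = 819
∑_{k=14}^{123} k² = 627874 - 819 = 627055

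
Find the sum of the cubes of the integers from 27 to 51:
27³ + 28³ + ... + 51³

Use ∑_{k=1}^{n} k³ = [n(n+1)/2]², then subtract the first 26 terms.
∑_{k=1}^{51} k³ = [51×52/2]² = 1326² = 1758276
∑_{k=1}^{26} k³ = [26×27/2]² = 351² = 123201
∑_{k=27}^{51} k³ = 1758276 - 123201 = 1635075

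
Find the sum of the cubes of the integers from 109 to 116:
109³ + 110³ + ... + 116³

Use ∑_{k=1}^{n} k³ = [n(n+1)/2]², then subtract the first 108 terms.
∑_{k=1}^{116} k³ = [116×117/2]² = 6786² = 46049796
∑_{k=1}^{108} k³ = [108×109/2]² = 5886² = 34644996
∑_{k=109}^{116} k³ = 46049796 - 34644996 = 11404800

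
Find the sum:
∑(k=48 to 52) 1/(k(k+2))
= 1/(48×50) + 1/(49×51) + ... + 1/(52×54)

Partial fractions: 1/(k(k+2)) = (1/2)[1/k - 1/(k+2)]
Telescoping leaves the first two and last two terms:
= (1/2)[1/48 + 1/49 - 1/53 - 1/54]
= 4325/2243808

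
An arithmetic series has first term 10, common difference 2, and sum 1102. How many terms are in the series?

Using S = n/2 × [2a + (n-1)d]
1102 = n/2 × [2(10) + (n-1)(2)]
1102 = n/2 × [20 + 2n - 2]
2204 = n × [18 + 2n]
2n² + (18)n - 2204 = 0
Discriminant: Δ = (18)² - 4(2)(-2204) = 324 + 17632 = 17956
√Δ = 134
n = [-(18) + √Δ] / (2·2) = (-18 + 134) / 4 = 116 / 4 = 29
(The negative root is discarded since n must be a positive integer.)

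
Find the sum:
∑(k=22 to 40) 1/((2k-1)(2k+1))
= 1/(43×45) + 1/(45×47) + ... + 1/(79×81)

Partial fractions: 1/((2k-1)(2k+1)) = (1/2)[1/(2k-1) - 1/(2k+1)]
The series telescopes:
= (1/2)[1/43 - 1/81]
= 19/3483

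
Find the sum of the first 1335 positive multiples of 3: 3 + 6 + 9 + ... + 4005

Factor out 3: = 3(1 + 2 + ... + 1335) = 3 × n(n+1)/2
= 3 × 1335×1336/2
= 3 × 891780
= 2675340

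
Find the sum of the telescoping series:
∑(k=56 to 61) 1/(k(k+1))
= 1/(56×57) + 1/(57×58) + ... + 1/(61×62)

Partial fractions: 1/(k(k+1)) = 1/k - 1/(k+1)
The series telescopes:
= (1/56 - 1/57) + (1/57 - 1/58) + ... + (1/61 - 1/62)
= 1/56 - 1/62
= 3/1736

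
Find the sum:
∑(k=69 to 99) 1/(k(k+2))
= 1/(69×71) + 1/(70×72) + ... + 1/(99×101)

Partial fractions: 1/(k(k+2)) = (1/2)[1/k - 1/(k+2)]
Telescoping leaves the first two and last two terms:
= (1/2)[1/69 + 1/70 - 1/100 - 1/101]
= 43307/9756600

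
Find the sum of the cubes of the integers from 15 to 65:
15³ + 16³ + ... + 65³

Use ∑_{k=1}^{n} k³ = [n(n+1)/2]², then subtract the first 14 terms.
∑_{k=1}^{65} k³ = [65×66/2]² = 2145² = 4601025
∑_{k=1}^{14} k³ = [14×15/2]² = 105² = 11025
∑_{k=15}^{65} k³ = 4601025 - 11025 = 4590000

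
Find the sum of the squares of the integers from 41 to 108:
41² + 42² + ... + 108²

Use ∑_{k=1}^{n} k² = n(n+1)(2n+1)/6, then subtract the first 40 terms.
∑_{k=1}^{108} k² = 108×109×217/6 = 425754
∑_{k=1}^{40} k² = 40×41×81/6 = 22140
∑_{k=41}^{108} k² = 425754 - 22140 = 403614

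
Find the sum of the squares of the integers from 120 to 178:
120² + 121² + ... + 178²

Use ∑_{k=1}^{n} k² = n(n+1)(2n+1)/6, then subtract the first 119 terms.
∑_{k=1}^{178} k² = 178×179×357/6 = 1895789
∑_{k=1}^{119} k² = 119×120×239/6 = 568820
∑_{k=120}^{178} k² = 1895789 - 568820 = 1326969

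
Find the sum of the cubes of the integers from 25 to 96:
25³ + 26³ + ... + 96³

Use ∑_{k=1}^{n} k³ = [n(n+1)/2]², then subtract the first 24 terms.
∑_{k=1}^{96} k³ = [96×97/2]² = 4656² = 21678336
∑_{k=1}^{24} k³ = [24×25/2]² = 300² = 90000
∑_{k=25}^{96} k³ = 21678336 - 90000 = 21588336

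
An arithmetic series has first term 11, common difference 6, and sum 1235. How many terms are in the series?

Using S = n/2 × [2a + (n-1)d]
1235 = n/2 × [2(11) + (n-1)(6)]
1235 = n/2 × [22 + 6n - 6]
2470 = n × [16 + 6n]
6n² + (16)n - 2470 = 0
Discriminant: Δ = (16)² - 4(6)(-2470) = 256 + 59280 = 59536
√Δ = 244
n = [-(16) + √Δ] / (2·6) = (-16 + 244) / 12 = 228 / 12 = 19
(The negative root is discarded since n must be a positive integer.)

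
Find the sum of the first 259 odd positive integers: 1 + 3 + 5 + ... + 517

Sum of first n odd numbers = n²
= 259²
= 67081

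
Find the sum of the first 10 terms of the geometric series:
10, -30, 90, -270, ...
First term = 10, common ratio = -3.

Sₙ = a(1 - rⁿ) / (1 - r)
S_10 = 10(1 - (-3)^10) / (1 - (-3))
S_10 = 10(1 - 59049) / (4)
S_10 = -147620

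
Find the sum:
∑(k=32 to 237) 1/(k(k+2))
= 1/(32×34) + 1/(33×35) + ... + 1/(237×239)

Partial fractions: 1/(k(k+2)) = (1/2)[1/k - 1/(k+2)]
Telescoping leaves the first two and last two terms:
= (1/2)[1/32 + 1/33 - 1/238 - 1/239]
= 1596809/60067392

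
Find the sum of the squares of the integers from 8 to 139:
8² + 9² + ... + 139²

Use ∑_{k=1}^{n} k² = n(n+1)(2n+1)/6, then subtract the first 7 terms.
∑_{k=1}^{139} k² = 139×140×279/6 = 904890
∑_{k=1}^{7} k² = 7×8×15/6 = 140
∑_{k=8}^{139} k² = 904890 - 140 = 904750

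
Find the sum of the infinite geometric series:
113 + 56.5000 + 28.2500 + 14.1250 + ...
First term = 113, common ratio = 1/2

For |r| < 1, S = a / (1 - r)
S = 113 / (1 - (1/2))
S = 113 / (1/2)
S = 226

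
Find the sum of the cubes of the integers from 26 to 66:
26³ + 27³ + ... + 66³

Use ∑_{k=1}^{n} k³ = [n(n+1)/2]², then subtract the first 25 terms.
∑_{k=1}^{66} k³ = [66×67/2]² = 2211² = 4888521
∑_{k=1}^{25} k³ = [25×26/2]² = 325² = 105625
∑_{k=26}^{66} k³ = 4888521 - 105625 = 4782896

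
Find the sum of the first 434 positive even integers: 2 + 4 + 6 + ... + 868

Sum of first n even numbers = n(n+1)
= 434×435
= 188790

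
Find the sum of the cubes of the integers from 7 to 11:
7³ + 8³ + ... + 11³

Use ∑_{k=1}^{n} k³ = [n(n+1)/2]², then subtract the first 6 terms.
∑_{k=1}^{11} k³ = [11×12/2]² = 66² = 4356
∑_{k=1}^{6} k³ = [6×7/2]² = 21² = 441
∑_{k=7}^{11} k³ = 4356 - 441 = 3915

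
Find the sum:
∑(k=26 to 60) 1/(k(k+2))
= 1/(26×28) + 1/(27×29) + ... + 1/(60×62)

Partial fractions: 1/(k(k+2)) = (1/2)[1/k - 1/(k+2)]
Telescoping leaves the first two and last two terms:
= (1/2)[1/26 + 1/27 - 1/61 - 1/62]
= 28525/1327482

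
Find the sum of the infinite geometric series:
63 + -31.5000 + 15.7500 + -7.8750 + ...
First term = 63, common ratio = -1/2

For |r| < 1, S = a / (1 - r)
S = 63 / (1 - (-1/2))
S = 63 / (3/2)
S = 42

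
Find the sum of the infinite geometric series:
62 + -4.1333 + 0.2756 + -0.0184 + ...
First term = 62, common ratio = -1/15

For |r| < 1, S = a / (1 - r)
S = 62 / (1 - (-1/15))
S = 62 / (16/15)
S = 465/8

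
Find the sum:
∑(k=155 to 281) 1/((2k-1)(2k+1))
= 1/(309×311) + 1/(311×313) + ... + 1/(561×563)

Partial fractions: 1/((2k-1)(2k+1)) = (1/2)[1/(2k-1) - 1/(2k+1)]
The series telescopes:
= (1/2)[1/309 - 1/563]
= 127/173967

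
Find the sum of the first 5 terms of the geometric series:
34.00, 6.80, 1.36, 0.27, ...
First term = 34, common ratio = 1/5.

Sₙ = a(1 - rⁿ) / (1 - r)
S_5 = 34(1 - (1/5)^5) / (1 - (1/5))
S_5 = 34(1 - (1/3125)) / (4/5)
S_5 = 26554/625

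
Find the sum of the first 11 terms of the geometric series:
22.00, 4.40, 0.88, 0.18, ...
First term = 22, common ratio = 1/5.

Sₙ = a(1 - rⁿ) / (1 - r)
S_11 = 22(1 - (1/5)^11) / (1 - (1/5))
S_11 = 22(1 - (1/48828125)) / (4/5)
S_11 = 268554682/9765625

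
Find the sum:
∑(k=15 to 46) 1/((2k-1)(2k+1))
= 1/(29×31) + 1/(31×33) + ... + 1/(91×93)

Partial fractions: 1/((2k-1)(2k+1)) = (1/2)[1/(2k-1) - 1/(2k+1)]
The series telescopes:
= (1/2)[1/29 - 1/93]
= 32/2697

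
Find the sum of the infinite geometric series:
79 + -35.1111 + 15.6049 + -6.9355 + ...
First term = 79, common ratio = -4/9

For |r| < 1, S = a / (1 - r)
S = 79 / (1 - (-4/9))
S = 79 / (13/9)
S = 711/13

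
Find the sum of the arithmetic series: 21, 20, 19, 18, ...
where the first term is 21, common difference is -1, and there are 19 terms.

Sₙ = n/2 × (first + last)
Last term = a + (n-1)d = 21 + (19-1)×(-1) = 3
S_19 = 19/2 × (21 + 3)
S_19 = 19/2 × 24 = 228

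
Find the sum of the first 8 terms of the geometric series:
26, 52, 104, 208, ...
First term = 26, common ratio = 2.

Sₙ = a(1 - rⁿ) / (1 - r)
S_8 = 26(1 - 2^8) / (1 - 2)
S_8 = 26(1 - 256) / (-1)
S_8 = 6630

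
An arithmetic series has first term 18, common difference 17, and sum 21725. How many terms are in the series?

Using S = n/2 × [2a + (n-1)d]
21725 = n/2 × [2(18) + (n-1)(17)]
21725 = n/2 × [36 + 17n - 17]
43450 = n × [19 + 17n]
17n² + (19)n - 43450 = 0
Discriminant: Δ = (19)² - 4(17)(-43450) = 361 + 2954600 = 2954961
√Δ = 1719
n = [-(19) + √Δ] / (2·17) = (-19 + 1719) / 34 = 1700 / 34 = 50
(The negative root is discarded since n must be a positive integer.)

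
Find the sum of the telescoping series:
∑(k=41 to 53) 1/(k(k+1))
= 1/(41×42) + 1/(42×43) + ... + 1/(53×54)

Partial fractions: 1/(k(k+1)) = 1/k - 1/(k+1)
The series telescopes:
= (1/41 - 1/42) + (1/42 - 1/43) + ... + (1/53 - 1/54)
= 1/41 - 1/54
= 13/2214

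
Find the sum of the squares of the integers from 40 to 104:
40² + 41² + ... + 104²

Use ∑_{k=1}^{n} k² = n(n+1)(2n+1)/6, then subtract the first 39 terms.
∑_{k=1}^{104} k² = 104×105×209/6 = 380380
∑_{k=1}^{39} k² = 39×40×79/6 = 20540
∑_{k=40}^{104} k² = 380380 - 20540 = 359840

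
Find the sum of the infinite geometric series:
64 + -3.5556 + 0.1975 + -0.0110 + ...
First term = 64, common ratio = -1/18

For |r| < 1, S = a / (1 - r)
S = 64 / (1 - (-1/18))
S = 64 / (19/18)
S = 1152/19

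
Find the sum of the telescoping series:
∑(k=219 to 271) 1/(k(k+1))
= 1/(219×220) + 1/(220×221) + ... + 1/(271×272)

Partial fractions: 1/(k(k+1)) = 1/k - 1/(k+1)
The series telescopes:
= (1/219 - 1/220) + (1/220 - 1/221) + ... + (1/271 - 1/272)
= 1/219 - 1/272
= 53/59568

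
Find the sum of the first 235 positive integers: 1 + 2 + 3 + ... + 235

Formula: ∑k = n(n+1)/2
= 235×236/2
= 55460/2
= 27730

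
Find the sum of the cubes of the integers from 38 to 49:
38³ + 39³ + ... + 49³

Use ∑_{k=1}^{n} k³ = [n(n+1)/2]², then subtract the first 37 terms.
∑_{k=1}^{49} k³ = [49×50/2]² = 1225² = 1500625
∑_{k=1}^{37} k³ = [37×38/2]² = 703² = 494209
∑_{k=38}^{49} k³ = 1500625 - 494209 = 1006416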